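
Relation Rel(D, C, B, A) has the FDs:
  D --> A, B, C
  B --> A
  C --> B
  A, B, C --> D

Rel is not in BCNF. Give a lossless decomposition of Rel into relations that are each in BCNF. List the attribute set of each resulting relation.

{A, B}; {B, C, D}

Candidate keys of the original relation: {C}, {D}.
Within {A, B, C, D}: {B}⁺ ∩ {A, B, C, D} = {A, B}, not the whole set, so B --> A violates BCNF; decompose into {A, B} and {B, C, D}.
{A, B}: every determinant is a superkey — BCNF.
{B, C, D}: every determinant is a superkey — BCNF.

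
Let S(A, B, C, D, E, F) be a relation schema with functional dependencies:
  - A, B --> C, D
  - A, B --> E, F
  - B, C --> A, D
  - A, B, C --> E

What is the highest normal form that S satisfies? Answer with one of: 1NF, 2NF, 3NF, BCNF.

BCNF

Candidate keys: {A, B}, {B, C}. Prime attributes: {A, B, C}.
The left-hand side of every FD is a superkey, so BCNF is satisfied.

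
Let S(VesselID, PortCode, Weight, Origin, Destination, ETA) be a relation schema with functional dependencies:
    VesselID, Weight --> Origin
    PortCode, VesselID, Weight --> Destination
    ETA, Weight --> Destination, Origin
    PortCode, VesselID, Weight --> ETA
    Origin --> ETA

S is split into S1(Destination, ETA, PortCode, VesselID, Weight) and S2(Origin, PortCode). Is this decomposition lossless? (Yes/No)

S1 ∩ S2 = {PortCode}; its closure under F is {PortCode}.
Neither S1 nor S2 is contained in that closure, so the decomposition is lossy.

No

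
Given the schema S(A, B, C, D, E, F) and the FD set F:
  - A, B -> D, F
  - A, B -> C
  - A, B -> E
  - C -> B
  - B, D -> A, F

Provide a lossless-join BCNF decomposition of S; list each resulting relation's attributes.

{A, C, D, E, F}; {B, C}

Candidate keys of the original relation: {A, B}, {A, C}, {B, D}, {C, D}.
Within {A, B, C, D, E, F}: {C}⁺ ∩ {A, B, C, D, E, F} = {B, C}, not the whole set, so C -> B violates BCNF; decompose into {B, C} and {A, C, D, E, F}.
{B, C}: every determinant is a superkey — BCNF.
{A, C, D, E, F}: every determinant is a superkey — BCNF.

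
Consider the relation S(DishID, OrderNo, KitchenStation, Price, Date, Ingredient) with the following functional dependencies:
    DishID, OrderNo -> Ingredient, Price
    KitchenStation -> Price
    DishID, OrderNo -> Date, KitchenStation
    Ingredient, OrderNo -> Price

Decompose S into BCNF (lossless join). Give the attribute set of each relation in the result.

Candidate key of the original relation: {DishID, OrderNo}.
In {Date, DishID, Ingredient, KitchenStation, OrderNo, Price}, {KitchenStation} is not a superkey ({KitchenStation}⁺ restricted to this set is {KitchenStation, Price}), so split on KitchenStation -> Price into {KitchenStation, Price} and {Date, DishID, Ingredient, KitchenStation, OrderNo}.
{KitchenStation, Price} is in BCNF.
{Date, DishID, Ingredient, KitchenStation, OrderNo} is in BCNF.

{Date, DishID, Ingredient, KitchenStation, OrderNo}; {KitchenStation, Price}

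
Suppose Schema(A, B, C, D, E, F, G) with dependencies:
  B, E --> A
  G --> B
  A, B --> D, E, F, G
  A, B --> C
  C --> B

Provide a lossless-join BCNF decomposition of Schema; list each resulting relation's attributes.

Candidate keys of the original relation: {A, B}, {A, C}, {A, G}, {B, E}, {C, E}, {E, G}.
In {A, B, C, D, E, F, G}, {G} is not a superkey ({G}⁺ restricted to this set is {B, G}), so split on G --> B into {B, G} and {A, C, D, E, F, G}.
{B, G} is in BCNF.
{A, C, D, E, F, G} is in BCNF.

{A, C, D, E, F, G}; {B, G}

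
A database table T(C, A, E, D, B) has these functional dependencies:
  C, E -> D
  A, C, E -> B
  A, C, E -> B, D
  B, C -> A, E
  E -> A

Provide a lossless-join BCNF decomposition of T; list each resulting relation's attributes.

Candidate keys of the original relation: {B, C}, {C, E}.
In {A, B, C, D, E}, {E} is not a superkey ({E}⁺ restricted to this set is {A, E}), so split on E -> A into {A, E} and {B, C, D, E}.
{A, E} is in BCNF.
{B, C, D, E} is in BCNF.

{A, E}; {B, C, D, E}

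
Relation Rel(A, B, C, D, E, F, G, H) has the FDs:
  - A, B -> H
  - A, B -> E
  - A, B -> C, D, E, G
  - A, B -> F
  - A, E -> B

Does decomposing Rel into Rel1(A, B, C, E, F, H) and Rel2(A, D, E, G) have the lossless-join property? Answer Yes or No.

Common attributes: {A, E}; their closure is {A, B, C, D, E, F, G, H}.
This includes all of Rel1, so the common attributes are a superkey of Rel1 — the join is lossless.

Yes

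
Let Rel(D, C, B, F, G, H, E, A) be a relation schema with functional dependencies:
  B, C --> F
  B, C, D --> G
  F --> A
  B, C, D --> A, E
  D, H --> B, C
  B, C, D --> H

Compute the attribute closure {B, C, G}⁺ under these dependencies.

Start with {B, C, G}.
B, C --> F applies; add {F} → now {B, C, F, G}.
F --> A applies; add {A} → now {A, B, C, F, G}.
No further FD applies.

{A, B, C, F, G}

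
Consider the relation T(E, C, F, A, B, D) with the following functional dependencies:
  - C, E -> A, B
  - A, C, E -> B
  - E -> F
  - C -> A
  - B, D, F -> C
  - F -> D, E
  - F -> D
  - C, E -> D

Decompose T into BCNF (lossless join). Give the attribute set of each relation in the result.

Candidate keys of the original relation: {B, E}, {B, F}, {C, E}, {C, F}.
Within {A, B, C, D, E, F}: {E}⁺ ∩ {A, B, C, D, E, F} = {D, E, F}, not the whole set, so E -> D, F violates BCNF; decompose into {D, E, F} and {A, B, C, E}.
{D, E, F} has no BCNF violation.
Within {A, B, C, E}: {C}⁺ ∩ {A, B, C, E} = {A, C}, not the whole set, so C -> A violates BCNF; decompose into {A, C} and {B, C, E}.
{A, C} has no BCNF violation.
{B, C, E} has no BCNF violation.

{A, C}; {B, C, E}; {D, E, F}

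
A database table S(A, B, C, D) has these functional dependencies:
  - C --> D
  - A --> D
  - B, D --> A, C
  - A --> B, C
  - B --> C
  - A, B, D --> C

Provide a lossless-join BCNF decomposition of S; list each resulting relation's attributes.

Candidate keys of the original relation: {A}, {B}.
Within {A, B, C, D}: {C}⁺ ∩ {A, B, C, D} = {C, D}, not the whole set, so C --> D violates BCNF; decompose into {C, D} and {A, B, C}.
{C, D} has no BCNF violation.
{A, B, C} has no BCNF violation.

{A, B, C}; {C, D}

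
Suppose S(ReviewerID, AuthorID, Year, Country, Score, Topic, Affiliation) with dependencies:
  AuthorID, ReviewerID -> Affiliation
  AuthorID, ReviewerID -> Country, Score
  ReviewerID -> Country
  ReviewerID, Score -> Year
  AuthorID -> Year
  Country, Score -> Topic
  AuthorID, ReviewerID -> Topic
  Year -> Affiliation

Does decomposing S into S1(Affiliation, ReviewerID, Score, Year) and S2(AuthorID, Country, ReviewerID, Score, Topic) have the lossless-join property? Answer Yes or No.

Common attributes: {ReviewerID, Score}; their closure is {Affiliation, Country, ReviewerID, Score, Topic, Year}.
This includes all of S1, so the common attributes are a superkey of S1 — the join is lossless.

Yes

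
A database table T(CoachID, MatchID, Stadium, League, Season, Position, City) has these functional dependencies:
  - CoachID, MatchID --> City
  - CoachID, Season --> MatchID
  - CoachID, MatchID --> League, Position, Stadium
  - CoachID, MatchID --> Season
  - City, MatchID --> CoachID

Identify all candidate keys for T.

Closure of {City, MatchID} is {City, CoachID, League, MatchID, Position, Season, Stadium}, the whole schema; {City, MatchID} is a candidate key.
Closure of {CoachID, MatchID} is {City, CoachID, League, MatchID, Position, Season, Stadium}, the whole schema; {CoachID, MatchID} is a candidate key.
Closure of {CoachID, Season} is {City, CoachID, League, MatchID, Position, Season, Stadium}, the whole schema; {CoachID, Season} is a candidate key.
No proper subset of any of these is a key, and no other minimal superkey exists.

{City, MatchID}, {CoachID, MatchID}, {CoachID, Season}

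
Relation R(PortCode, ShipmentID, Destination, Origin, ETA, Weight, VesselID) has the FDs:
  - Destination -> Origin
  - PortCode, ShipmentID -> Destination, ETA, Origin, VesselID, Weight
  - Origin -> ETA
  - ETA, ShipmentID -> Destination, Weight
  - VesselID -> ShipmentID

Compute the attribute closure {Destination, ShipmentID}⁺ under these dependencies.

Start with {Destination, ShipmentID}.
Destination -> Origin applies; add {Origin} → now {Destination, Origin, ShipmentID}.
Origin -> ETA applies; add {ETA} → now {Destination, ETA, Origin, ShipmentID}.
ETA, ShipmentID -> Destination, Weight applies; add {Weight} → now {Destination, ETA, Origin, ShipmentID, Weight}.
No further FD applies.

{Destination, ETA, Origin, ShipmentID, Weight}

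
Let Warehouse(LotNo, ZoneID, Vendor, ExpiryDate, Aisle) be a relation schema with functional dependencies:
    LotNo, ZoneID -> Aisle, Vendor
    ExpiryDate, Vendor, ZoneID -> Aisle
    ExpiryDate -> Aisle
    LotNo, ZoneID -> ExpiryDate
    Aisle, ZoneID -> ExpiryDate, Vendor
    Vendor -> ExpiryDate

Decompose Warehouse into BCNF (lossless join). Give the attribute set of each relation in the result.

Candidate key of the original relation: {LotNo, ZoneID}.
Within {Aisle, ExpiryDate, LotNo, Vendor, ZoneID}: {ExpiryDate, Vendor, ZoneID}⁺ ∩ {Aisle, ExpiryDate, LotNo, Vendor, ZoneID} = {Aisle, ExpiryDate, Vendor, ZoneID}, not the whole set, so ExpiryDate, Vendor, ZoneID -> Aisle violates BCNF; decompose into {Aisle, ExpiryDate, Vendor, ZoneID} and {ExpiryDate, LotNo, Vendor, ZoneID}.
Within {Aisle, ExpiryDate, Vendor, ZoneID}: {ExpiryDate}⁺ ∩ {Aisle, ExpiryDate, Vendor, ZoneID} = {Aisle, ExpiryDate}, not the whole set, so ExpiryDate -> Aisle violates BCNF; decompose into {Aisle, ExpiryDate} and {ExpiryDate, Vendor, ZoneID}.
{Aisle, ExpiryDate}: every determinant is a superkey — BCNF.
Within {ExpiryDate, Vendor, ZoneID}: {Vendor}⁺ ∩ {ExpiryDate, Vendor, ZoneID} = {ExpiryDate, Vendor}, not the whole set, so Vendor -> ExpiryDate violates BCNF; decompose into {ExpiryDate, Vendor} and {Vendor, ZoneID}.
{ExpiryDate, Vendor}: every determinant is a superkey — BCNF.
{Vendor, ZoneID}: every determinant is a superkey — BCNF.
Within {ExpiryDate, LotNo, Vendor, ZoneID}: {Vendor}⁺ ∩ {ExpiryDate, LotNo, Vendor, ZoneID} = {ExpiryDate, Vendor}, not the whole set, so Vendor -> ExpiryDate violates BCNF; decompose into {ExpiryDate, Vendor} and {LotNo, Vendor, ZoneID}.
{ExpiryDate, Vendor}: every determinant is a superkey — BCNF.
{LotNo, Vendor, ZoneID}: every determinant is a superkey — BCNF.

{Aisle, ExpiryDate}; {ExpiryDate, Vendor}; {LotNo, Vendor, ZoneID}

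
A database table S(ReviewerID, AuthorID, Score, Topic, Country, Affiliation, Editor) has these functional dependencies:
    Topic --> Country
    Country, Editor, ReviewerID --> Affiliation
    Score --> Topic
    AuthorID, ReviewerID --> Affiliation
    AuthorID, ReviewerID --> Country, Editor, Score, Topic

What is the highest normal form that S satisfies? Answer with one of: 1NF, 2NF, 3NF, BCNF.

Candidate key: {AuthorID, ReviewerID}. Prime attributes: {AuthorID, ReviewerID}.
Topic --> Country breaks BCNF: {Topic}⁺ = {Country, Topic}, so {Topic} is not a superkey.
Topic --> Country determines the non-prime attribute {Country} from a non-superkey — 3NF is violated.
No non-prime attribute depends on a proper subset of any candidate key, so 2NF holds.

2NF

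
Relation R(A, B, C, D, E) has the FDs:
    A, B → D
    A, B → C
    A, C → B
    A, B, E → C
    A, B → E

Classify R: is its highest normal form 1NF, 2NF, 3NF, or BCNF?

BCNF

Candidate keys: {A, B}, {A, C}. Prime attributes: {A, B, C}.
Every FD has a superkey on the left, so the relation is in BCNF.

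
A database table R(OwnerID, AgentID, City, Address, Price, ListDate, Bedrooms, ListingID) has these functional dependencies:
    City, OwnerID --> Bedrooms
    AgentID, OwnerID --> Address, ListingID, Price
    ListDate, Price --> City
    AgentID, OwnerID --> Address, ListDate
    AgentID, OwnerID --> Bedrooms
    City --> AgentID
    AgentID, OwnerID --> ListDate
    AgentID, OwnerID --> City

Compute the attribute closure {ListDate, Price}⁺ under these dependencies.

{AgentID, City, ListDate, Price}

Start with {ListDate, Price}.
ListDate, Price --> City applies; add {City} → now {City, ListDate, Price}.
City --> AgentID applies; add {AgentID} → now {AgentID, City, ListDate, Price}.
No further FD applies.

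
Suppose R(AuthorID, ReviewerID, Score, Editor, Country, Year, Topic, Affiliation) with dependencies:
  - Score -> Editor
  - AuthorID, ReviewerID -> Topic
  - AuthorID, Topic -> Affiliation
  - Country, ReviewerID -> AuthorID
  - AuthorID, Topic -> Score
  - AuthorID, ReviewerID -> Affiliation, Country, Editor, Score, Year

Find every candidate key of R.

{AuthorID, ReviewerID}, {Country, ReviewerID}

{ReviewerID} never appears on the right of any FD, so every key must include it.
Closure of {AuthorID, ReviewerID} is {Affiliation, AuthorID, Country, Editor, ReviewerID, Score, Topic, Year}, the whole schema; {AuthorID, ReviewerID} is a candidate key.
Closure of {Country, ReviewerID} is {Affiliation, AuthorID, Country, Editor, ReviewerID, Score, Topic, Year}, the whole schema; {Country, ReviewerID} is a candidate key.
These are minimal and exhaustive — every other superkey contains one of them.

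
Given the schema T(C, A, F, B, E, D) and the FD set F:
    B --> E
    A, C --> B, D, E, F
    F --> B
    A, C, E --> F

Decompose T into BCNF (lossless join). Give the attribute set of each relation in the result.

{A, C, D, F}; {B, E}; {B, F}

Candidate key of the original relation: {A, C}.
{A, B, C, D, E, F}: {B} determines {B, E} here but is not a superkey — split on B --> E, giving {B, E} and {A, B, C, D, F}.
{B, E} is in BCNF.
{A, B, C, D, F}: {F} determines {B, F} here but is not a superkey — split on F --> B, giving {B, F} and {A, C, D, F}.
{B, F} is in BCNF.
{A, C, D, F} is in BCNF.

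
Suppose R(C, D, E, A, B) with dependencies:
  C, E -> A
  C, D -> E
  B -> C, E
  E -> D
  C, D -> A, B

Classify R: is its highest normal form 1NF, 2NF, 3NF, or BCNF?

3NF

Candidate keys: {B}, {C, D}, {C, E}. Prime attributes: {B, C, D, E}.
For E -> D we have {E}⁺ = {D, E}; {E} is not a superkey, so BCNF fails.
But every attribute on its right side ({D}) is prime, and the same holds for every other non-superkey FD, so 3NF still holds.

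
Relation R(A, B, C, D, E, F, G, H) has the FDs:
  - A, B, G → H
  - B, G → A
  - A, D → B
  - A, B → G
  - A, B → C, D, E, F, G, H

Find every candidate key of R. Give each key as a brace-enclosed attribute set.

{A, B}⁺ = {A, B, C, D, E, F, G, H} — all of the relation — so {A, B} is a candidate key.
{A, D}⁺ = {A, B, C, D, E, F, G, H} — all of the relation — so {A, D} is a candidate key.
{B, G}⁺ = {A, B, C, D, E, F, G, H} — all of the relation — so {B, G} is a candidate key.
Any other superkey properly contains one of these, so there are no further candidate keys.

{A, B}, {A, D}, {B, G}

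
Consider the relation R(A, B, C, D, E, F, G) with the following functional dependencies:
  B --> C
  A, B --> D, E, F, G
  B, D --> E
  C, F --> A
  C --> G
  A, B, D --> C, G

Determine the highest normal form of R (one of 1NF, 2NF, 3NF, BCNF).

Candidate keys: {A, B}, {B, F}. Prime attributes: {A, B, F}.
B --> C: {B}⁺ = {B, C, G}, which is not all of the attributes, so the left side is not a superkey — BCNF is violated.
Because {C} is non-prime and the left side of B --> C is not a superkey, the relation is not in 3NF.
Since {B} ⊂ {A, B} and {B}⁺ ⊇ {C, G} with {C, G} non-prime, there is a partial dependency; 2NF fails.

1NF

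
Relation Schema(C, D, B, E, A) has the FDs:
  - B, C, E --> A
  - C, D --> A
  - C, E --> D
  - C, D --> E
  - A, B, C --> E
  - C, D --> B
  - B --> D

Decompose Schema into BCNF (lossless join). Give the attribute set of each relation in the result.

{A, B, C, E}; {B, D}

Candidate keys of the original relation: {B, C}, {C, D}, {C, E}.
{A, B, C, D, E}: {B} determines {B, D} here but is not a superkey — split on B --> D, giving {B, D} and {A, B, C, E}.
{B, D} has no BCNF violation.
{A, B, C, E} has no BCNF violation.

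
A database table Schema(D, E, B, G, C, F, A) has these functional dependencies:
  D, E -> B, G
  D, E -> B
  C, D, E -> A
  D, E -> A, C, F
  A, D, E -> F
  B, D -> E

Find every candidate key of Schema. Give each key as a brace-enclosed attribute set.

No FD produces {D}, so it must be in every candidate key.
{B, D} is a candidate key since {B, D}⁺ = {A, B, C, D, E, F, G} covers every attribute.
{D, E} is a candidate key since {D, E}⁺ = {A, B, C, D, E, F, G} covers every attribute.
No proper subset of any of these is a key, and no other minimal superkey exists.

{B, D}, {D, E}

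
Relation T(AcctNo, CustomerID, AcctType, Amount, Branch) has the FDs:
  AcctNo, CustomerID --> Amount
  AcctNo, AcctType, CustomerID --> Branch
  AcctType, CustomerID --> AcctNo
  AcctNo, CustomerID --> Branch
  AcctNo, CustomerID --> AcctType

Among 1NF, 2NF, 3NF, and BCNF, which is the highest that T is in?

Candidate keys: {AcctNo, CustomerID}, {AcctType, CustomerID}. Prime attributes: {AcctNo, AcctType, CustomerID}.
Each dependency's left side is a superkey — BCNF holds.

BCNF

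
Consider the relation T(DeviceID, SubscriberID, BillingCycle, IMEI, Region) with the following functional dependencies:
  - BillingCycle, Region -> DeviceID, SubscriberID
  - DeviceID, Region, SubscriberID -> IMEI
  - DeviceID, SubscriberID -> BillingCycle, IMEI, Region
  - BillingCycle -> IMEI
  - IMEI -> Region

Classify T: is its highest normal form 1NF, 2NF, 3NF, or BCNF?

Candidate keys: {BillingCycle}, {DeviceID, SubscriberID}. Prime attributes: {BillingCycle, DeviceID, SubscriberID}.
IMEI -> Region: {IMEI}⁺ = {IMEI, Region}, which is not all of the attributes, so the left side is not a superkey — BCNF is violated.
IMEI -> Region has non-prime {Region} on the right and a non-superkey on the left, so 3NF fails.
Checking every proper subset of each key, none determines a non-prime attribute — 2NF is satisfied.

2NF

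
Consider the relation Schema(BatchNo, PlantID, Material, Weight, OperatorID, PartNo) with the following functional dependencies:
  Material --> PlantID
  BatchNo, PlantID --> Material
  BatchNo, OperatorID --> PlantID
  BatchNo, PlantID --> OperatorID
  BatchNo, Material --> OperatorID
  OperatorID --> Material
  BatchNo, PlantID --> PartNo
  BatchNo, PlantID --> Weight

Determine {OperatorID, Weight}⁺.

Start with {OperatorID, Weight}.
OperatorID --> Material applies; add {Material} → now {Material, OperatorID, Weight}.
Material --> PlantID applies; add {PlantID} → now {Material, OperatorID, PlantID, Weight}.
No further FD applies.

{Material, OperatorID, PlantID, Weight}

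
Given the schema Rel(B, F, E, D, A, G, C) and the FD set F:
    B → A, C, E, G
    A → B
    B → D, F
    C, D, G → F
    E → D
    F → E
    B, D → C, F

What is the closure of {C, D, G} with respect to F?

Start with {C, D, G}.
C, D, G → F applies; add {F} → now {C, D, F, G}.
F → E applies; add {E} → now {C, D, E, F, G}.
No further FD applies.

{C, D, E, F, G}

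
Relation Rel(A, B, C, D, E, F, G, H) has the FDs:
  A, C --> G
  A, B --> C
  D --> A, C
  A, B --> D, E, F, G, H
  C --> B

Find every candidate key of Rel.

{A, B}, {A, C}, {D}

{D}⁺ = {A, B, C, D, E, F, G, H} — all of the relation — so {D} is a candidate key.
{A, B}⁺ = {A, B, C, D, E, F, G, H} — all of the relation — so {A, B} is a candidate key.
{A, C}⁺ = {A, B, C, D, E, F, G, H} — all of the relation — so {A, C} is a candidate key.
These are minimal and exhaustive — every other superkey contains one of them.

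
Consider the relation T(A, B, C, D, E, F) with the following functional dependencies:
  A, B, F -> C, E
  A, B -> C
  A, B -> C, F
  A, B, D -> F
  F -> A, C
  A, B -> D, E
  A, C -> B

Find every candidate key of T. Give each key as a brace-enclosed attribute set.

{A, B}, {A, C}, {F}

{F}⁺ = {A, B, C, D, E, F} — all of the relation — so {F} is a candidate key.
{A, B}⁺ = {A, B, C, D, E, F} — all of the relation — so {A, B} is a candidate key.
{A, C}⁺ = {A, B, C, D, E, F} — all of the relation — so {A, C} is a candidate key.
Any other superkey properly contains one of these, so there are no further candidate keys.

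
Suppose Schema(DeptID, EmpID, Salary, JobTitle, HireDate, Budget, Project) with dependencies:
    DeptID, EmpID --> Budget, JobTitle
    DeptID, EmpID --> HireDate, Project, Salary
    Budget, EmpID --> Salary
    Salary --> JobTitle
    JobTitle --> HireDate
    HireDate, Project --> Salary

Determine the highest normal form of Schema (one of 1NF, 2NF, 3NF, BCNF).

2NF

Candidate key: {DeptID, EmpID}. Prime attributes: {DeptID, EmpID}.
Budget, EmpID --> Salary breaks BCNF: {Budget, EmpID}⁺ = {Budget, EmpID, HireDate, JobTitle, Salary}, so {Budget, EmpID} is not a superkey.
Because {Salary} is non-prime and the left side of Budget, EmpID --> Salary is not a superkey, the relation is not in 3NF.
No non-prime attribute depends on a proper subset of any candidate key, so 2NF holds.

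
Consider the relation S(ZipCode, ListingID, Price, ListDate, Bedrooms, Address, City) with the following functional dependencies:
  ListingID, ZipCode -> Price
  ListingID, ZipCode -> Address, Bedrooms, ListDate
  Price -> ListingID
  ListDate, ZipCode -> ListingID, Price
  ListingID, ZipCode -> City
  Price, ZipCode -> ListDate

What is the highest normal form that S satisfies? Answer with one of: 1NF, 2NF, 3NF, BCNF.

Candidate keys: {ListDate, ZipCode}, {ListingID, ZipCode}, {Price, ZipCode}. Prime attributes: {ListDate, ListingID, Price, ZipCode}.
For Price -> ListingID we have {Price}⁺ = {ListingID, Price}; {Price} is not a superkey, so BCNF fails.
Its right-hand attributes {ListingID} are all prime, as are those of every other non-superkey FD — the relation is in 3NF.

3NF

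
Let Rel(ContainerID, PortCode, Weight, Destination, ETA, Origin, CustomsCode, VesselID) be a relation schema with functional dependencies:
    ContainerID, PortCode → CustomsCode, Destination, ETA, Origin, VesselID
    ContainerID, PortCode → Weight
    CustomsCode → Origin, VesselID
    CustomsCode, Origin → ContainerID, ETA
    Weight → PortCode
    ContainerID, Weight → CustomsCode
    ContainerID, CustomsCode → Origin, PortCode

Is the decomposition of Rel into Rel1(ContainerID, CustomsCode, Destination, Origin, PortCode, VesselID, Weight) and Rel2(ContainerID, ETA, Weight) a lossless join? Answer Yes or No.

Yes

Rel1 ∩ Rel2 = {ContainerID, Weight}; its closure under F is {ContainerID, CustomsCode, Destination, ETA, Origin, PortCode, VesselID, Weight}.
This includes all of Rel1, so the common attributes are a superkey of Rel1 — the join is lossless.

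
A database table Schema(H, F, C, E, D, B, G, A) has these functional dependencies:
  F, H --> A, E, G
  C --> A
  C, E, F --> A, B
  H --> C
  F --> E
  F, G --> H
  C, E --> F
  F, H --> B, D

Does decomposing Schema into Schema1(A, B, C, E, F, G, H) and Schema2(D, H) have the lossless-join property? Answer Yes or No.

The shared attributes are {H} and {H}⁺ = {A, C, H}.
Neither Schema1 nor Schema2 is contained in that closure, so the decomposition is lossy.

No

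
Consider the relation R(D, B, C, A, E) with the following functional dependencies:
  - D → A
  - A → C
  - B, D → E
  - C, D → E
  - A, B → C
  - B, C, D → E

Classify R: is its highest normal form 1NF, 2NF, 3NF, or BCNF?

1NF

Candidate key: {B, D}. Prime attributes: {B, D}.
D → A: {D}⁺ = {A, C, D, E}, which is not all of the attributes, so the left side is not a superkey — BCNF is violated.
D → A determines the non-prime attribute {A} from a non-superkey — 3NF is violated.
{D} is a proper subset of the key {B, D}, and {D}⁺ contains the non-prime attributes {A, C, E} — a partial dependency, so 2NF is violated.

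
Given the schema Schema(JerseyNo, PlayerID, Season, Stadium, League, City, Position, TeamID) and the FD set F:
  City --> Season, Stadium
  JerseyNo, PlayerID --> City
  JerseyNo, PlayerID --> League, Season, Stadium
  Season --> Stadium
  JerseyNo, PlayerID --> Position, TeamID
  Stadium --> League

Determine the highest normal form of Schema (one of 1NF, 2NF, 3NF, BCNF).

Candidate key: {JerseyNo, PlayerID}. Prime attributes: {JerseyNo, PlayerID}.
City --> Season, Stadium: {City}⁺ = {City, League, Season, Stadium}, which is not all of the attributes, so the left side is not a superkey — BCNF is violated.
City --> Season, Stadium has non-prime {Season, Stadium} on the right and a non-superkey on the left, so 3NF fails.
No proper subset of a key has a non-prime attribute in its closure, so there is no partial dependency; 2NF holds.

2NF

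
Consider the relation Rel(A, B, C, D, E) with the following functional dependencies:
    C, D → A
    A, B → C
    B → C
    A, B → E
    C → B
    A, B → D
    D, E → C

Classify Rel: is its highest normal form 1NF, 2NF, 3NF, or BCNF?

Candidate keys: {A, B}, {A, C}, {B, D}, {C, D}, {D, E}. Prime attributes: {A, B, C, D, E}.
B → C breaks BCNF: {B}⁺ = {B, C}, so {B} is not a superkey.
Since {C} ⊆ prime attributes and every other non-superkey FD also has a prime right side, the schema is in 3NF.

3NF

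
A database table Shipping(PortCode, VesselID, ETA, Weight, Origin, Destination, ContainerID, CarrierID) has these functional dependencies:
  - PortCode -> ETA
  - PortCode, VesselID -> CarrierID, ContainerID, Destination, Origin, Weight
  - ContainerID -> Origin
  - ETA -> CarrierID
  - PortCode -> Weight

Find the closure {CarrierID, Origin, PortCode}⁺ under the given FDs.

{CarrierID, ETA, Origin, PortCode, Weight}

Start with {CarrierID, Origin, PortCode}.
PortCode -> ETA applies; add {ETA} → now {CarrierID, ETA, Origin, PortCode}.
PortCode -> Weight applies; add {Weight} → now {CarrierID, ETA, Origin, PortCode, Weight}.
No further FD applies.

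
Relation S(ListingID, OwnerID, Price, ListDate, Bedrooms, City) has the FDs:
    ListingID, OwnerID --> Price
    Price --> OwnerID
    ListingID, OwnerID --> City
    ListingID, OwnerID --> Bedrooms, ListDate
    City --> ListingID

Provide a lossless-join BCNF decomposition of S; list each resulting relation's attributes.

{Bedrooms, City, ListDate, Price}; {City, ListingID}; {OwnerID, Price}

Candidate keys of the original relation: {City, OwnerID}, {City, Price}, {ListingID, OwnerID}, {ListingID, Price}.
Within {Bedrooms, City, ListDate, ListingID, OwnerID, Price}: {Price}⁺ ∩ {Bedrooms, City, ListDate, ListingID, OwnerID, Price} = {OwnerID, Price}, not the whole set, so Price --> OwnerID violates BCNF; decompose into {OwnerID, Price} and {Bedrooms, City, ListDate, ListingID, Price}.
{OwnerID, Price} is in BCNF.
Within {Bedrooms, City, ListDate, ListingID, Price}: {City}⁺ ∩ {Bedrooms, City, ListDate, ListingID, Price} = {City, ListingID}, not the whole set, so City --> ListingID violates BCNF; decompose into {City, ListingID} and {Bedrooms, City, ListDate, Price}.
{City, ListingID} is in BCNF.
{Bedrooms, City, ListDate, Price} is in BCNF.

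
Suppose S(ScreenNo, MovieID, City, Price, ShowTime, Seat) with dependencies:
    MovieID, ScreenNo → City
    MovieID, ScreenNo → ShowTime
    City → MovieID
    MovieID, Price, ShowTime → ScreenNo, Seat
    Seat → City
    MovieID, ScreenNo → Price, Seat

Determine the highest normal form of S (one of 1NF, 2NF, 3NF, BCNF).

3NF

Candidate keys: {City, Price, ShowTime}, {City, ScreenNo}, {MovieID, Price, ShowTime}, {MovieID, ScreenNo}, {Price, Seat, ShowTime}, {ScreenNo, Seat}. Prime attributes: {City, MovieID, Price, ScreenNo, Seat, ShowTime}.
For City → MovieID we have {City}⁺ = {City, MovieID}; {City} is not a superkey, so BCNF fails.
But every attribute on its right side ({MovieID}) is prime, and the same holds for every other non-superkey FD, so 3NF still holds.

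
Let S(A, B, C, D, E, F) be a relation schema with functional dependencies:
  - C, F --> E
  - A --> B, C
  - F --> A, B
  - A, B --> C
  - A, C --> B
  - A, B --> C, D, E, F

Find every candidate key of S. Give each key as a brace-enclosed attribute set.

{A}, {F}

{A} is a candidate key since {A}⁺ = {A, B, C, D, E, F} covers every attribute.
{F} is a candidate key since {F}⁺ = {A, B, C, D, E, F} covers every attribute.
These are minimal and exhaustive — every other superkey contains one of them.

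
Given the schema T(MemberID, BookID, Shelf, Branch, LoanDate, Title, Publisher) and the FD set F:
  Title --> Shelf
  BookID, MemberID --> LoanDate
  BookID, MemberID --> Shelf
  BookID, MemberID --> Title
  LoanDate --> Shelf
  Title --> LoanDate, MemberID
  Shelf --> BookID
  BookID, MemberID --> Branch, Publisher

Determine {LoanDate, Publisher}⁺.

{BookID, LoanDate, Publisher, Shelf}

Start with {LoanDate, Publisher}.
LoanDate --> Shelf applies; add {Shelf} → now {LoanDate, Publisher, Shelf}.
Shelf --> BookID applies; add {BookID} → now {BookID, LoanDate, Publisher, Shelf}.
No further FD applies.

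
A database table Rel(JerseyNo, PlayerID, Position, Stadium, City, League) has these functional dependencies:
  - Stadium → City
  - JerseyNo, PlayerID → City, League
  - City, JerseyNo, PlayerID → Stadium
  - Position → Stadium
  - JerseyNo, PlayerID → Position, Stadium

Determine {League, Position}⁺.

Start with {League, Position}.
Position → Stadium applies; add {Stadium} → now {League, Position, Stadium}.
Stadium → City applies; add {City} → now {City, League, Position, Stadium}.
No further FD applies.

{City, League, Position, Stadium}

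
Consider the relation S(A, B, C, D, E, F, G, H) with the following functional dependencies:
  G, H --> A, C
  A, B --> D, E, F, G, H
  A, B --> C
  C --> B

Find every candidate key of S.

Closure of {A, B} is {A, B, C, D, E, F, G, H}, the whole schema; {A, B} is a candidate key.
Closure of {A, C} is {A, B, C, D, E, F, G, H}, the whole schema; {A, C} is a candidate key.
Closure of {G, H} is {A, B, C, D, E, F, G, H}, the whole schema; {G, H} is a candidate key.
Any other superkey properly contains one of these, so there are no further candidate keys.

{A, B}, {A, C}, {G, H}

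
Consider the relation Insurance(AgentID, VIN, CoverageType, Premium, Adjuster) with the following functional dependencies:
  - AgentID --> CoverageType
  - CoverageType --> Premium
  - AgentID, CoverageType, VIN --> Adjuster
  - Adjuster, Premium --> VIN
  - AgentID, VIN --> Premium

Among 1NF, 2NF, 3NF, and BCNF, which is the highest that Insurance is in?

1NF

Candidate keys: {Adjuster, AgentID}, {AgentID, VIN}. Prime attributes: {Adjuster, AgentID, VIN}.
AgentID --> CoverageType: {AgentID}⁺ = {AgentID, CoverageType, Premium}, which is not all of the attributes, so the left side is not a superkey — BCNF is violated.
AgentID --> CoverageType determines the non-prime attribute {CoverageType} from a non-superkey — 3NF is violated.
Since {AgentID} ⊂ {Adjuster, AgentID} and {AgentID}⁺ ⊇ {CoverageType, Premium} with {CoverageType, Premium} non-prime, there is a partial dependency; 2NF fails.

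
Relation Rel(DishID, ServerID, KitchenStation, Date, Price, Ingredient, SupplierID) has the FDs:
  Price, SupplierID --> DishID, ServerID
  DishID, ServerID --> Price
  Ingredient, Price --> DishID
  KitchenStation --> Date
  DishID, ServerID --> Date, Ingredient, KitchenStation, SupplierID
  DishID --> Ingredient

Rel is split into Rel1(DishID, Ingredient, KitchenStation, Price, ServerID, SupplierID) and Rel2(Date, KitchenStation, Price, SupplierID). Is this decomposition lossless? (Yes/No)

Yes

Common attributes: {KitchenStation, Price, SupplierID}; their closure is {Date, DishID, Ingredient, KitchenStation, Price, ServerID, SupplierID}.
Since Rel1 ⊆ {Date, DishID, Ingredient, KitchenStation, Price, ServerID, SupplierID}, the intersection is a superkey of Rel1; the decomposition is lossless.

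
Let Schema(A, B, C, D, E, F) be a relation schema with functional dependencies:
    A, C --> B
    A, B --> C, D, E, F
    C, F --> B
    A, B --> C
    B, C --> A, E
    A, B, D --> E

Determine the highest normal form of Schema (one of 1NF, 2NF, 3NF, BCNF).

BCNF

Candidate keys: {A, B}, {A, C}, {B, C}, {C, F}. Prime attributes: {A, B, C, F}.
Every FD has a superkey on the left, so the relation is in BCNF.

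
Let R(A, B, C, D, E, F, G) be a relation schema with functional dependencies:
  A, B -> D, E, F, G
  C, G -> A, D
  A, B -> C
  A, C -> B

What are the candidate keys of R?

{A, B}, {A, C}, {C, G}

{A, B} is a candidate key since {A, B}⁺ = {A, B, C, D, E, F, G} covers every attribute.
{A, C} is a candidate key since {A, C}⁺ = {A, B, C, D, E, F, G} covers every attribute.
{C, G} is a candidate key since {C, G}⁺ = {A, B, C, D, E, F, G} covers every attribute.
Any other superkey properly contains one of these, so there are no further candidate keys.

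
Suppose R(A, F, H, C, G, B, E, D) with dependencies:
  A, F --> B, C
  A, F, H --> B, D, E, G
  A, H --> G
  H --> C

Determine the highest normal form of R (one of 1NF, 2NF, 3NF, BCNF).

Candidate key: {A, F, H}. Prime attributes: {A, F, H}.
A, F --> B, C: {A, F}⁺ = {A, B, C, F}, which is not all of the attributes, so the left side is not a superkey — BCNF is violated.
A, F --> B, C determines the non-prime attributes {B, C} from a non-superkey — 3NF is violated.
The proper key subset {H} of {A, F, H} determines non-prime {C}, so the relation is not even in 2NF.

1NF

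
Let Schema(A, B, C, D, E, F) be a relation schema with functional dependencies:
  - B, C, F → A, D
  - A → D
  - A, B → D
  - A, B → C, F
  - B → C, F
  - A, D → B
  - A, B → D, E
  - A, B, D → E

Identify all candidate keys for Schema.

{A}⁺ = {A, B, C, D, E, F}, which is every attribute, so {A} is a candidate key.
{B}⁺ = {A, B, C, D, E, F}, which is every attribute, so {B} is a candidate key.
No proper subset of any of these is a key, and no other minimal superkey exists.

{A}, {B}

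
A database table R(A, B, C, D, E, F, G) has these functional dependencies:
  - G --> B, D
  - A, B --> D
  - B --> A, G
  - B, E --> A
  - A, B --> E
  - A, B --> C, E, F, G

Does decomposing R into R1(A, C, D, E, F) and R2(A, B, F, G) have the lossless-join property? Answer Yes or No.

R1 ∩ R2 = {A, F}; its closure under F is {A, F}.
Neither R1 nor R2 is contained in that closure, so the decomposition is lossy.

No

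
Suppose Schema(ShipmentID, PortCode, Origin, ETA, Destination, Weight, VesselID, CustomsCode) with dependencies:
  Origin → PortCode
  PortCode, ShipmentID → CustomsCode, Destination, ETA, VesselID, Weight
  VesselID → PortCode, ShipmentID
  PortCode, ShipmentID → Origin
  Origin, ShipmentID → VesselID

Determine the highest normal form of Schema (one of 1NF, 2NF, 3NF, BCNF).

Candidate keys: {Origin, ShipmentID}, {PortCode, ShipmentID}, {VesselID}. Prime attributes: {Origin, PortCode, ShipmentID, VesselID}.
Origin → PortCode: {Origin}⁺ = {Origin, PortCode}, which is not all of the attributes, so the left side is not a superkey — BCNF is violated.
But every attribute on its right side ({PortCode}) is prime, and the same holds for every other non-superkey FD, so 3NF still holds.

3NF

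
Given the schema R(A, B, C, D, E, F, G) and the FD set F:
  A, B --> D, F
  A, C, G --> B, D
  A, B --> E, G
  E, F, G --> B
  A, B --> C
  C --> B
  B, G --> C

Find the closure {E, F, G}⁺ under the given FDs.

Start with {E, F, G}.
E, F, G --> B applies; add {B} → now {B, E, F, G}.
B, G --> C applies; add {C} → now {B, C, E, F, G}.
No further FD applies.

{B, C, E, F, G}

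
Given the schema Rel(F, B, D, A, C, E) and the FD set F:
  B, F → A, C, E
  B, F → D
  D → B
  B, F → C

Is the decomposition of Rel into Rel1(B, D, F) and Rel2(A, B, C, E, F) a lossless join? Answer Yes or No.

Common attributes: {B, F}; their closure is {A, B, C, D, E, F}.
Since Rel1 ⊆ {A, B, C, D, E, F}, the intersection is a superkey of Rel1; the decomposition is lossless.

Yes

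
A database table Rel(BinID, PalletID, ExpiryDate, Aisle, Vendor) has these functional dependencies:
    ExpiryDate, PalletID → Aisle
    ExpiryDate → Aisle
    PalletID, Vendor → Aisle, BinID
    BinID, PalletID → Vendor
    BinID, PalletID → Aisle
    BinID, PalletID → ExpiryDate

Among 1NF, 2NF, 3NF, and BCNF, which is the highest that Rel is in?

2NF

Candidate keys: {BinID, PalletID}, {PalletID, Vendor}. Prime attributes: {BinID, PalletID, Vendor}.
ExpiryDate, PalletID → Aisle: {ExpiryDate, PalletID}⁺ = {Aisle, ExpiryDate, PalletID}, which is not all of the attributes, so the left side is not a superkey — BCNF is violated.
Because {Aisle} is non-prime and the left side of ExpiryDate, PalletID → Aisle is not a superkey, the relation is not in 3NF.
Checking every proper subset of each key, none determines a non-prime attribute — 2NF is satisfied.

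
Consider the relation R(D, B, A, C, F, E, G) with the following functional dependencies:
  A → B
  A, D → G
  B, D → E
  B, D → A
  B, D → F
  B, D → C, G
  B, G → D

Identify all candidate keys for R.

{A, D}, {A, G}, {B, D}, {B, G}

Closure of {A, D} is {A, B, C, D, E, F, G}, the whole schema; {A, D} is a candidate key.
Closure of {A, G} is {A, B, C, D, E, F, G}, the whole schema; {A, G} is a candidate key.
Closure of {B, D} is {A, B, C, D, E, F, G}, the whole schema; {B, D} is a candidate key.
Closure of {B, G} is {A, B, C, D, E, F, G}, the whole schema; {B, G} is a candidate key.
Any other superkey properly contains one of these, so there are no further candidate keys.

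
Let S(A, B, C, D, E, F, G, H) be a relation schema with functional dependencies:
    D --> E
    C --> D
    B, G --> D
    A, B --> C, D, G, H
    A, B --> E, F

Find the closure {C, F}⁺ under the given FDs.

Start with {C, F}.
C --> D applies; add {D} → now {C, D, F}.
D --> E applies; add {E} → now {C, D, E, F}.
No further FD applies.

{C, D, E, F}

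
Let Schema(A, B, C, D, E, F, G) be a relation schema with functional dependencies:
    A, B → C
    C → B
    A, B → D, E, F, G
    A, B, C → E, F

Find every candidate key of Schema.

No FD produces {A}, so it must be in every candidate key.
{A, B} is a candidate key since {A, B}⁺ = {A, B, C, D, E, F, G} covers every attribute.
{A, C} is a candidate key since {A, C}⁺ = {A, B, C, D, E, F, G} covers every attribute.
No proper subset of any of these is a key, and no other minimal superkey exists.

{A, B}, {A, C}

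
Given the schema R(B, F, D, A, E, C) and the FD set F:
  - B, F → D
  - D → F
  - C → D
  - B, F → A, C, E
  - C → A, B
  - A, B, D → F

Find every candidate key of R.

{B, D}, {B, F}, {C}

{C}⁺ = {A, B, C, D, E, F}, which is every attribute, so {C} is a candidate key.
{B, D}⁺ = {A, B, C, D, E, F}, which is every attribute, so {B, D} is a candidate key.
{B, F}⁺ = {A, B, C, D, E, F}, which is every attribute, so {B, F} is a candidate key.
Any other superkey properly contains one of these, so there are no further candidate keys.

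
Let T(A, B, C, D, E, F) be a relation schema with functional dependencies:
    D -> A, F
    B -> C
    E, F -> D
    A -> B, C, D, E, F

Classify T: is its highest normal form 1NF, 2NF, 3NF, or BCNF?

Candidate keys: {A}, {D}, {E, F}. Prime attributes: {A, D, E, F}.
For B -> C we have {B}⁺ = {B, C}; {B} is not a superkey, so BCNF fails.
B -> C determines the non-prime attribute {C} from a non-superkey — 3NF is violated.
No non-prime attribute depends on a proper subset of any candidate key, so 2NF holds.

2NF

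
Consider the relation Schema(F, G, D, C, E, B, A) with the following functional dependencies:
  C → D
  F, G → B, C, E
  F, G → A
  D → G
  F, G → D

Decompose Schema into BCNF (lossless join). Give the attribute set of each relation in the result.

{A, B, C, E, F}; {C, D}; {D, G}

Candidate keys of the original relation: {C, F}, {D, F}, {F, G}.
{A, B, C, D, E, F, G}: {C} determines {C, D, G} here but is not a superkey — split on C → D, G, giving {C, D, G} and {A, B, C, E, F}.
{C, D, G}: {D} determines {D, G} here but is not a superkey — split on D → G, giving {D, G} and {C, D}.
{D, G} is in BCNF.
{C, D} is in BCNF.
{A, B, C, E, F} is in BCNF.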